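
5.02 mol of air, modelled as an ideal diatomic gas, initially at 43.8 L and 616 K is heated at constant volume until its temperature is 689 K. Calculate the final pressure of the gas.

P₁ = nRT₁/V₁ = 5.02×8.314×616/43.8 = 587 kPa.
Isochoric: V stays 43.8 L; P/T = const ⇒ T₂ = 689 K, P₂ = 657 kPa.

657 kPa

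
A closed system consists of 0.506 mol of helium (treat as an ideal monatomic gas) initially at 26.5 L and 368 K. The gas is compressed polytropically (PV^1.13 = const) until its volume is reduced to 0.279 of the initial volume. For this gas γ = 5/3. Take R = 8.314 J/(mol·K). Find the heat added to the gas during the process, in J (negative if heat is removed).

-1730 J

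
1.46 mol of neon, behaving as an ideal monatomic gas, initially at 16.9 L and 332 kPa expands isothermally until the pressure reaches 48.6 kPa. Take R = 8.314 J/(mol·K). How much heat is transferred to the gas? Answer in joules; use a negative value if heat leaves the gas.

10800 J

T₁ = P₁V₁/(nR) = 332×16.9/(1.46×8.314) = 462 K.
Isothermal: T stays 462 K; PV = const ⇒ V₂ = 115 L, P₂ = 48.6 kPa.
ΔU = 0 (ideal gas, T constant).
W = nRT ln(V₂/V₁) = 1.46×8.314×462×ln(6.83) = 10800 J.
Q = ΔU + W = 10800 J.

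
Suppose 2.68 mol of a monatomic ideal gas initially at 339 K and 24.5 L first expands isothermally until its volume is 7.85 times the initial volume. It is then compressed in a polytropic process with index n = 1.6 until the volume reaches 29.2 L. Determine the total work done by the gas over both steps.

P₁ = nRT₁/V₁ = 2.68×8.314×339/24.5 = 308 kPa.
Step 1 — Isothermal: T stays 339 K; PV = const ⇒ V₂ = 192 L, P₂ = 39.3 kPa.
ΔU = 0 (ideal gas, T constant).
W = nRT ln(V₂/V₁) = 2.68×8.314×339×ln(7.85) = 15600 J.
Q = ΔU + W = 15600 J.
State after step 1: P = 39.3 kPa, V = 192 L, T = 339 K.
Step 2 — Polytropic n=1.6: T₂ = T₁(V₁/V₂)^(n−1) = 339×(6.59)^0.60 = 1050 K; P₂ = P₁(V₁/V₂)^n = 802 kPa.
W = (P₁V₁−P₂V₂)/(n−1) = (39.3×192−802×29.2)/0.60 = -26400 J.
ΔU = nCvΔT = 2.68×12.5×(1050−339) = 23800 J.
Q = ΔU + W = -2640 J.
Net over both steps: W = -10900 J, Q = 12900 J, ΔU = 23800 J.

-10900 J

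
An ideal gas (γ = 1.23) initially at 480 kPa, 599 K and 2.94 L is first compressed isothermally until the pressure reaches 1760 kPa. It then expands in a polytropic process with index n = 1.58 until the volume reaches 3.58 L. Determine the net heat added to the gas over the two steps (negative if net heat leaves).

n = P₁V₁/(RT₁) = 480×2.94/(8.314×599) = 0.283 mol.
Step 1 — Isothermal: T stays 599 K; PV = const ⇒ V₂ = 0.802 L, P₂ = 1760 kPa.
ΔU = 0 (ideal gas, T constant).
W = nRT ln(V₂/V₁) = 0.283×8.314×599×ln(0.273) = -1830 J.
Q = ΔU + W = -1830 J.
State after step 1: P = 1760 kPa, V = 0.802 L, T = 599 K.
Step 2 — Polytropic n=1.58: T₂ = T₁(V₁/V₂)^(n−1) = 599×(0.224)^0.58 = 252 K; P₂ = P₁(V₁/V₂)^n = 166 kPa.
W = (P₁V₁−P₂V₂)/(n−1) = (1760×0.802−166×3.58)/0.58 = 1410 J.
ΔU = nCvΔT = 0.283×36.1×(252−599) = -3560 J.
Q = ΔU + W = -2150 J.
Net over both steps: W = -422 J, Q = -3980 J, ΔU = -3560 J.

-3980 J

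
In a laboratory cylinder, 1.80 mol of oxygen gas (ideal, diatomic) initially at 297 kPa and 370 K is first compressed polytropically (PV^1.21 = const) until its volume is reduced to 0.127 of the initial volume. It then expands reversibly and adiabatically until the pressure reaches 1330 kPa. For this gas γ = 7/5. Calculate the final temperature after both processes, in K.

429 K

V₁ = nRT₁/P₁ = 1.80×8.314×370/297 = 18.6 L.
Step 1 — Polytropic n=1.21: T₂ = T₁(V₁/V₂)^(n−1) = 370×(7.87)^0.21 = 571 K; P₂ = P₁(V₁/V₂)^n = 3610 kPa.
W = (P₁V₁−P₂V₂)/(n−1) = (297×18.6−3610×2.37)/0.21 = -14300 J.
ΔU = nCvΔT = 1.80×20.8×(571−370) = 7510 J.
Q = ΔU + W = -6790 J.
State after step 1: P = 3610 kPa, V = 2.37 L, T = 571 K.
Step 2 — Adiabatic: T₂/T₁ = (P₂/P₁)^((γ−1)/γ) ⇒ T₂ = 571×(0.369)^0.286 = 429 K; V₂ = 4.83 L.
ΔU = nCvΔT = 1.80×20.8×(429−571) = -5300 J.
Q = 0 for an adiabatic process, so W = −ΔU = 5300 J.
Net over both steps: W = -9010 J, Q = -6790 J, ΔU = 2210 J.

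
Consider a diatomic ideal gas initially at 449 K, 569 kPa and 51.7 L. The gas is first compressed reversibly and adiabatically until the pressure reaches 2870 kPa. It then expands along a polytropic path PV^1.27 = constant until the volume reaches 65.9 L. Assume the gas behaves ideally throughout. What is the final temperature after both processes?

489 K

n = P₁V₁/(RT₁) = 569×51.7/(8.314×449) = 7.88 mol.
Step 1 — Adiabatic: T₂/T₁ = (P₂/P₁)^((γ−1)/γ) ⇒ T₂ = 449×(5.04)^0.286 = 713 K; V₂ = 16.3 L.
ΔU = nCvΔT = 7.88×20.8×(713−449) = 43200 J.
Q = 0 for an adiabatic process, so W = −ΔU = -43200 J.
State after step 1: P = 2870 kPa, V = 16.3 L, T = 713 K.
Step 2 — Polytropic n=1.27: T₂ = T₁(V₁/V₂)^(n−1) = 713×(0.247)^0.27 = 489 K; P₂ = P₁(V₁/V₂)^n = 486 kPa.
W = (P₁V₁−P₂V₂)/(n−1) = (2870×16.3−486×65.9)/0.27 = 54400 J.
ΔU = nCvΔT = 7.88×20.8×(489−713) = -36700 J.
Q = ΔU + W = 17700 J.
Net over both steps: W = 11200 J, Q = 17700 J, ΔU = 6500 J.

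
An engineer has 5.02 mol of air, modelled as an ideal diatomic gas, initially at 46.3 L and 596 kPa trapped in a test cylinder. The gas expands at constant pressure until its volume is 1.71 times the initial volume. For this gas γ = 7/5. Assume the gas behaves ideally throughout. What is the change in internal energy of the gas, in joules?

49000 J

T₁ = P₁V₁/(nR) = 596×46.3/(5.02×8.314) = 661 K.
Isobaric: P stays 596 kPa; V/T = const ⇒ T₂ = 1130 K, V₂ = 79.2 L.
For an ideal gas ΔU = nCvΔT with Cv = (5/2)R = 20.8 J/(mol·K).
ΔU = 5.02×20.8×(1130−661) = 49000 J.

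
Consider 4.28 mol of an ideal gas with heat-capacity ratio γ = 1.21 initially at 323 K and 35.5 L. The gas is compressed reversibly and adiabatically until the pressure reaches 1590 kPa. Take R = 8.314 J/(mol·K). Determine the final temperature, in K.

P₁ = nRT₁/V₁ = 4.28×8.314×323/35.5 = 324 kPa.
Adiabatic: T₂/T₁ = (P₂/P₁)^((γ−1)/γ) ⇒ T₂ = 323×(4.91)^0.174 = 426 K; V₂ = 9.53 L.

426 K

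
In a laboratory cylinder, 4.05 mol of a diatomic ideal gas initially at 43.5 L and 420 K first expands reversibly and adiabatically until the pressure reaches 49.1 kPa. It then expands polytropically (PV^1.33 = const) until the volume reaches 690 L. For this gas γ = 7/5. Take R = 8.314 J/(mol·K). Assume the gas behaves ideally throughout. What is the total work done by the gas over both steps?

24100 J

P₁ = nRT₁/V₁ = 4.05×8.314×420/43.5 = 325 kPa.
Step 1 — Adiabatic: T₂/T₁ = (P₂/P₁)^((γ−1)/γ) ⇒ T₂ = 420×(0.151)^0.286 = 245 K; V₂ = 168 L.
ΔU = nCvΔT = 4.05×20.8×(245−420) = -14800 J.
Q = 0 for an adiabatic process, so W = −ΔU = 14800 J.
State after step 1: P = 49.1 kPa, V = 168 L, T = 245 K.
Step 2 — Polytropic n=1.33: T₂ = T₁(V₁/V₂)^(n−1) = 245×(0.243)^0.33 = 153 K; P₂ = P₁(V₁/V₂)^n = 7.49 kPa.
W = (P₁V₁−P₂V₂)/(n−1) = (49.1×168−7.49×690)/0.33 = 9310 J.
ΔU = nCvΔT = 4.05×20.8×(153−245) = -7680 J.
Q = ΔU + W = 1630 J.
Net over both steps: W = 24100 J, Q = 1630 J, ΔU = -22400 J.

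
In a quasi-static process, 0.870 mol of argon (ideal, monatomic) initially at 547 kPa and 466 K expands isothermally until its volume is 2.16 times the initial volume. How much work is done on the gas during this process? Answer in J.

V₁ = nRT₁/P₁ = 0.870×8.314×466/547 = 6.16 L.
Isothermal: T stays 466 K; PV = const ⇒ V₂ = 13.3 L, P₂ = 253 kPa.
W = nRT ln(V₂/V₁) = 0.870×8.314×466×ln(2.16) = 2600 J.
Work done on the gas = −W_by = -2600 J.

-2600 J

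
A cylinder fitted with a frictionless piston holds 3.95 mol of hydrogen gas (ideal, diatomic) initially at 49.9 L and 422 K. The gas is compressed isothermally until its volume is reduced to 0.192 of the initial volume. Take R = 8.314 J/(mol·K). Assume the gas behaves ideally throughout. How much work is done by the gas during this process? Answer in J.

-22900 J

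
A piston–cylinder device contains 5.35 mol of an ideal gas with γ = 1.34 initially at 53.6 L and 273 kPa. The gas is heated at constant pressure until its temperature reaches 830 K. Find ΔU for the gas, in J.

T₁ = P₁V₁/(nR) = 273×53.6/(5.35×8.314) = 329 K.
Isobaric: P stays 273 kPa; V/T = const ⇒ T₂ = 830 K, V₂ = 135 L.
For an ideal gas ΔU = nCvΔT with Cv = R/(γ−1) = 24.5 J/(mol·K).
ΔU = 5.35×24.5×(830−329) = 65500 J.

65500 J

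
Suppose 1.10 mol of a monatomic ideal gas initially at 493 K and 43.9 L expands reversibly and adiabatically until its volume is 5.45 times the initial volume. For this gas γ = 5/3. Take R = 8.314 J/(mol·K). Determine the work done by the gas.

4580 J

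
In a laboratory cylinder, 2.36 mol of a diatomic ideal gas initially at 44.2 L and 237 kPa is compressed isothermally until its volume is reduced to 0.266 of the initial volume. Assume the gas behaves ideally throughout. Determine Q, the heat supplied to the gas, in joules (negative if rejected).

-13900 J

T₁ = P₁V₁/(nR) = 237×44.2/(2.36×8.314) = 534 K.
Isothermal: T stays 534 K; PV = const ⇒ V₂ = 11.8 L, P₂ = 891 kPa.
ΔU = 0 (ideal gas, T constant).
W = nRT ln(V₂/V₁) = 2.36×8.314×534×ln(0.266) = -13900 J.
Q = ΔU + W = -13900 J.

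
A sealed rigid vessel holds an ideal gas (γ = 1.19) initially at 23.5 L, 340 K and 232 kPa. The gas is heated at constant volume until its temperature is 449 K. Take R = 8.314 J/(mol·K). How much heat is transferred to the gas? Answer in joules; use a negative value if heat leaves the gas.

n = P₁V₁/(RT₁) = 232×23.5/(8.314×340) = 1.93 mol.
Isochoric: V stays 23.5 L; P/T = const ⇒ T₂ = 449 K, P₂ = 306 kPa.
W = 0 (no volume change).
ΔU = nCvΔT = 1.93×43.8×(449−340) = 9200 J.
Q = ΔU = 9200 J.

9200 J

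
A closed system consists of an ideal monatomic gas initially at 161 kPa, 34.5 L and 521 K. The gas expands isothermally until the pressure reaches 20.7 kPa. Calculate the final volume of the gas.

268 L

Isothermal: T stays 521 K; PV = const ⇒ V₂ = 268 L, P₂ = 20.7 kPa.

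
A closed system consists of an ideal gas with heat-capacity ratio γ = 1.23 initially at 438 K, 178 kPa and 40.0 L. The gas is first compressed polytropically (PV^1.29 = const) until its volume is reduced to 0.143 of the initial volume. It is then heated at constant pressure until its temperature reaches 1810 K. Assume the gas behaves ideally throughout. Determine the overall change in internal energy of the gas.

n = P₁V₁/(RT₁) = 178×40.0/(8.314×438) = 1.96 mol.
Step 1 — Polytropic n=1.29: T₂ = T₁(V₁/V₂)^(n−1) = 438×(6.99)^0.29 = 770 K; P₂ = P₁(V₁/V₂)^n = 2190 kPa.
W = (P₁V₁−P₂V₂)/(n−1) = (178×40.0−2190×5.72)/0.29 = -18600 J.
ΔU = nCvΔT = 1.96×36.1×(770−438) = 23500 J.
Q = ΔU + W = 4850 J.
State after step 1: P = 2190 kPa, V = 5.72 L, T = 770 K.
Step 2 — Isobaric: P stays 2190 kPa; V/T = const ⇒ T₂ = 1810 K, V₂ = 13.4 L.
W = PΔV = 2190×(13.4−5.72) kPa·L = 16900 J.
ΔU = nCvΔT = 1.96×36.1×(1810−770) = 73500 J.
Q = ΔU + W = nCpΔT = 90400 J.
Net over both steps: W = -1700 J, Q = 95300 J, ΔU = 97000 J.

97000 J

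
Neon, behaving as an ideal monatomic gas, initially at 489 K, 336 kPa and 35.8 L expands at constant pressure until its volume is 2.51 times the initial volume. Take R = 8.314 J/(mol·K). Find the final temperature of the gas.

Isobaric: P stays 336 kPa; V/T = const ⇒ T₂ = 1230 K, V₂ = 89.9 L.

1230 K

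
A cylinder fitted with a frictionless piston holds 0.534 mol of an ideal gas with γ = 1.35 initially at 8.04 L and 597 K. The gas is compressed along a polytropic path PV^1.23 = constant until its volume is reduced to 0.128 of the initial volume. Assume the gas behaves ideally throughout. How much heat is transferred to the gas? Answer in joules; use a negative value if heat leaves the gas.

P₁ = nRT₁/V₁ = 0.534×8.314×597/8.04 = 330 kPa.
Polytropic n=1.23: T₂ = T₁(V₁/V₂)^(n−1) = 597×(7.81)^0.23 = 958 K; P₂ = P₁(V₁/V₂)^n = 4130 kPa.
W = (P₁V₁−P₂V₂)/(n−1) = (330×8.04−4130×1.03)/0.23 = -6970 J.
ΔU = nCvΔT = 0.534×23.8×(958−597) = 4580 J.
Q = ΔU + W = -2390 J.

-2390 J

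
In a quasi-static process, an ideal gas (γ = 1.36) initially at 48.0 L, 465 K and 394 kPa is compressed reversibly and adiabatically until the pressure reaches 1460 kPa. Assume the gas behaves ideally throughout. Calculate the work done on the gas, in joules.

21800 J

n = P₁V₁/(RT₁) = 394×48.0/(8.314×465) = 4.89 mol.
Adiabatic: T₂/T₁ = (P₂/P₁)^((γ−1)/γ) ⇒ T₂ = 465×(3.71)^0.265 = 658 K; V₂ = 18.3 L.
ΔU = nCvΔT = 4.89×23.1×(658−465) = 21800 J.
Q = 0 for an adiabatic process, so W = −ΔU = -21800 J.
Work done on the gas = −W_by = 21800 J.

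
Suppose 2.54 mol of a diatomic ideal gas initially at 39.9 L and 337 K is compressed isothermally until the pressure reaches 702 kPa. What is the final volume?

10.1 L

P₁ = nRT₁/V₁ = 2.54×8.314×337/39.9 = 178 kPa.
Isothermal: T stays 337 K; PV = const ⇒ V₂ = 10.1 L, P₂ = 702 kPa.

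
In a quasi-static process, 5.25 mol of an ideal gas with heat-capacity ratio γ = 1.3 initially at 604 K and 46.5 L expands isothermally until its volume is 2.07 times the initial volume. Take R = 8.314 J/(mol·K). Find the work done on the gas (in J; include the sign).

P₁ = nRT₁/V₁ = 5.25×8.314×604/46.5 = 567 kPa.
Isothermal: T stays 604 K; PV = const ⇒ V₂ = 96.3 L, P₂ = 274 kPa.
W = nRT ln(V₂/V₁) = 5.25×8.314×604×ln(2.07) = 19200 J.
Work done on the gas = −W_by = -19200 J.

-19200 J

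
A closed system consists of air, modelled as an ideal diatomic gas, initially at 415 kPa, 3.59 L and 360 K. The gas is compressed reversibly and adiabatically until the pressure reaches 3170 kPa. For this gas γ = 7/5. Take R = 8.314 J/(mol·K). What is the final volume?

Adiabatic: T₂/T₁ = (P₂/P₁)^((γ−1)/γ) ⇒ T₂ = 360×(7.64)^0.286 = 644 K; V₂ = 0.840 L.

0.840 L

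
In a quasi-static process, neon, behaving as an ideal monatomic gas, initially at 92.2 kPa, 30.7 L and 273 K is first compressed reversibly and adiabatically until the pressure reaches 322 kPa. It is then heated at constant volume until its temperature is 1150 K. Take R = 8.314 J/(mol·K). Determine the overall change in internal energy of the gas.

n = P₁V₁/(RT₁) = 92.2×30.7/(8.314×273) = 1.25 mol.
Step 1 — Adiabatic: T₂/T₁ = (P₂/P₁)^((γ−1)/γ) ⇒ T₂ = 273×(3.49)^0.400 = 450 K; V₂ = 14.5 L.
ΔU = nCvΔT = 1.25×12.5×(450−273) = 2760 J.
Q = 0 for an adiabatic process, so W = −ΔU = -2760 J.
State after step 1: P = 322 kPa, V = 14.5 L, T = 450 K.
Step 2 — Isochoric: V stays 14.5 L; P/T = const ⇒ T₂ = 1150 K, P₂ = 823 kPa.
W = 0 (no volume change).
ΔU = nCvΔT = 1.25×12.5×(1150−450) = 10900 J.
Q = ΔU = 10900 J.
Net over both steps: W = -2760 J, Q = 10900 J, ΔU = 13600 J.

13600 J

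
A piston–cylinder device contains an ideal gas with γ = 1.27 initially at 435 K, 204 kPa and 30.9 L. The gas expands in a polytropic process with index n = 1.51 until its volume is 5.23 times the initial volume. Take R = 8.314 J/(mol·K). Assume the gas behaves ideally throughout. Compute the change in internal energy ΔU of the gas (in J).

-13300 J

n = P₁V₁/(RT₁) = 204×30.9/(8.314×435) = 1.74 mol.
Polytropic n=1.51: T₂ = T₁(V₁/V₂)^(n−1) = 435×(0.191)^0.51 = 187 K; P₂ = P₁(V₁/V₂)^n = 16.8 kPa.
For an ideal gas ΔU = nCvΔT with Cv = R/(γ−1) = 30.8 J/(mol·K).
ΔU = 1.74×30.8×(187−435) = -13300 J.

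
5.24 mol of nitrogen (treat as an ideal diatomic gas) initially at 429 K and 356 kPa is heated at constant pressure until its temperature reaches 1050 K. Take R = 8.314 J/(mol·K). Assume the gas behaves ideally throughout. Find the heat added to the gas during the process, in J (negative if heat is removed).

V₁ = nRT₁/P₁ = 5.24×8.314×429/356 = 52.5 L.
Isobaric: P stays 356 kPa; V/T = const ⇒ T₂ = 1050 K, V₂ = 128 L.
W = PΔV = 356×(128−52.5) kPa·L = 27100 J.
ΔU = nCvΔT = 5.24×20.8×(1050−429) = 67600 J.
Q = ΔU + W = nCpΔT = 94700 J.

94700 J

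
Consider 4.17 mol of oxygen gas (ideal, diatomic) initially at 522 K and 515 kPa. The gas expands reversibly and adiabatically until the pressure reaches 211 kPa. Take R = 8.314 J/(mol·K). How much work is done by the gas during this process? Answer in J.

V₁ = nRT₁/P₁ = 4.17×8.314×522/515 = 35.1 L.
Adiabatic: T₂/T₁ = (P₂/P₁)^((γ−1)/γ) ⇒ T₂ = 522×(0.410)^0.286 = 405 K; V₂ = 66.5 L.
ΔU = nCvΔT = 4.17×20.8×(405−522) = -10200 J.
Q = 0 for an adiabatic process, so W = −ΔU = 10200 J.

10200 J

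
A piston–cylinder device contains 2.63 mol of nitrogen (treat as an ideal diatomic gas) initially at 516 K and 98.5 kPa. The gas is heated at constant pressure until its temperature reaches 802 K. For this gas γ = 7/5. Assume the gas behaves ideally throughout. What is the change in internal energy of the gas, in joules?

15600 J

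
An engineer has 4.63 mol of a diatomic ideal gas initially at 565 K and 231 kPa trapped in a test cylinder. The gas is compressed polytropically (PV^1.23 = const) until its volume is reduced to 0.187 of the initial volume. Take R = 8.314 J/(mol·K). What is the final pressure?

V₁ = nRT₁/P₁ = 4.63×8.314×565/231 = 94.2 L.
Polytropic n=1.23: T₂ = T₁(V₁/V₂)^(n−1) = 565×(5.35)^0.23 = 831 K; P₂ = P₁(V₁/V₂)^n = 1820 kPa.

1820 kPa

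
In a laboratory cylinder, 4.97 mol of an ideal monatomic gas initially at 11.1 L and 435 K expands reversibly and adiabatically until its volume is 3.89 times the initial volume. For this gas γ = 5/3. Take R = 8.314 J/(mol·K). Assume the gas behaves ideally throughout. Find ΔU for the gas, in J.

P₁ = nRT₁/V₁ = 4.97×8.314×435/11.1 = 1620 kPa.
Adiabatic: TV^(γ−1) = const ⇒ T₂ = 435×(0.257)^0.667 = 176 K; PV^γ = const ⇒ P₂ = 168 kPa.
For an ideal gas ΔU = nCvΔT with Cv = (3/2)R = 12.5 J/(mol·K).
ΔU = 4.97×12.5×(176−435) = -16100 J.

-16100 J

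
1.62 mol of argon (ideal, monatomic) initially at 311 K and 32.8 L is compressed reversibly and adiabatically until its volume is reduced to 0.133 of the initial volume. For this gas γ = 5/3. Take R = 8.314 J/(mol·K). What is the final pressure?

3690 kPa

P₁ = nRT₁/V₁ = 1.62×8.314×311/32.8 = 128 kPa.
Adiabatic: TV^(γ−1) = const ⇒ T₂ = 311×(7.52)^0.667 = 1190 K; PV^γ = const ⇒ P₂ = 3690 kPa.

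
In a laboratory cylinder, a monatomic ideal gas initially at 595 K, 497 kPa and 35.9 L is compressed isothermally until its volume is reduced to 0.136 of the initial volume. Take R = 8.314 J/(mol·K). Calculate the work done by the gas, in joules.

-35600 J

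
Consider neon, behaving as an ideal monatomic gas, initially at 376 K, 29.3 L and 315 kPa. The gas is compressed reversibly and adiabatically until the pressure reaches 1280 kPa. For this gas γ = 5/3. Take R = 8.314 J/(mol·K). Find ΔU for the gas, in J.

n = P₁V₁/(RT₁) = 315×29.3/(8.314×376) = 2.95 mol.
Adiabatic: T₂/T₁ = (P₂/P₁)^((γ−1)/γ) ⇒ T₂ = 376×(4.06)^0.400 = 659 K; V₂ = 12.6 L.
For an ideal gas ΔU = nCvΔT with Cv = (3/2)R = 12.5 J/(mol·K).
ΔU = 2.95×12.5×(659−376) = 10400 J.

10400 J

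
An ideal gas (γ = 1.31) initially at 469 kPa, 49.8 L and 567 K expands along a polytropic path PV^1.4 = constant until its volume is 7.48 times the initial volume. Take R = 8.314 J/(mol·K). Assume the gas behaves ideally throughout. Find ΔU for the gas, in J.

n = P₁V₁/(RT₁) = 469×49.8/(8.314×567) = 4.95 mol.
Polytropic n=1.4: T₂ = T₁(V₁/V₂)^(n−1) = 567×(0.134)^0.40 = 254 K; P₂ = P₁(V₁/V₂)^n = 28.0 kPa.
For an ideal gas ΔU = nCvΔT with Cv = R/(γ−1) = 26.8 J/(mol·K).
ΔU = 4.95×26.8×(254−567) = -41700 J.

-41700 J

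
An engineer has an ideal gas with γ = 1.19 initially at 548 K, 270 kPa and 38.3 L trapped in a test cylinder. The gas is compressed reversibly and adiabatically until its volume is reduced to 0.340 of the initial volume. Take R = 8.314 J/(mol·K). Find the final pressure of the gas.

975 kPa

Adiabatic: TV^(γ−1) = const ⇒ T₂ = 548×(2.94)^0.190 = 673 K; PV^γ = const ⇒ P₂ = 975 kPa.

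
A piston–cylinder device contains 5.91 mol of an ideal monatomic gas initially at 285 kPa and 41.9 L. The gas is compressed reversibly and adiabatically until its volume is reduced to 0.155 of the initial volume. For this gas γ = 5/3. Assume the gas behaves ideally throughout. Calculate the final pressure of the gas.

6370 kPa

T₁ = P₁V₁/(nR) = 285×41.9/(5.91×8.314) = 243 K.
Adiabatic: TV^(γ−1) = const ⇒ T₂ = 243×(6.45)^0.667 = 842 K; PV^γ = const ⇒ P₂ = 6370 kPa.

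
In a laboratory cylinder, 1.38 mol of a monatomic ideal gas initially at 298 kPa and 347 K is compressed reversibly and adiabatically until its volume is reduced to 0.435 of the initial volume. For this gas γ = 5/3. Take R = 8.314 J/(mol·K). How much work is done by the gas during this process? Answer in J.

-4430 J

V₁ = nRT₁/P₁ = 1.38×8.314×347/298 = 13.4 L.
Adiabatic: TV^(γ−1) = const ⇒ T₂ = 347×(2.30)^0.667 = 604 K; PV^γ = const ⇒ P₂ = 1190 kPa.
ΔU = nCvΔT = 1.38×12.5×(604−347) = 4430 J.
Q = 0 for an adiabatic process, so W = −ΔU = -4430 J.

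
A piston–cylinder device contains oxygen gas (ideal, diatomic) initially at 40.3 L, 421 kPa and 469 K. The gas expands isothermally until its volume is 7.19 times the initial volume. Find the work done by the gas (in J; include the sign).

n = P₁V₁/(RT₁) = 421×40.3/(8.314×469) = 4.35 mol.
Isothermal: T stays 469 K; PV = const ⇒ V₂ = 290 L, P₂ = 58.6 kPa.
W = nRT ln(V₂/V₁) = 4.35×8.314×469×ln(7.19) = 33500 J.

33500 J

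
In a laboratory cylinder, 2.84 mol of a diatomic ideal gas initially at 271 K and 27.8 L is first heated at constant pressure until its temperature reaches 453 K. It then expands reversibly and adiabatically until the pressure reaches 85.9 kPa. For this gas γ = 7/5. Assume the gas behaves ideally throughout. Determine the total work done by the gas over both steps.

10900 J

P₁ = nRT₁/V₁ = 2.84×8.314×271/27.8 = 230 kPa.
Step 1 — Isobaric: P stays 230 kPa; V/T = const ⇒ T₂ = 453 K, V₂ = 46.5 L.
W = PΔV = 230×(46.5−27.8) kPa·L = 4300 J.
ΔU = nCvΔT = 2.84×20.8×(453−271) = 10700 J.
Q = ΔU + W = nCpΔT = 15000 J.
State after step 1: P = 230 kPa, V = 46.5 L, T = 453 K.
Step 2 — Adiabatic: T₂/T₁ = (P₂/P₁)^((γ−1)/γ) ⇒ T₂ = 453×(0.373)^0.286 = 342 K; V₂ = 94.0 L.
ΔU = nCvΔT = 2.84×20.8×(342−453) = -6560 J.
Q = 0 for an adiabatic process, so W = −ΔU = 6560 J.
Net over both steps: W = 10900 J, Q = 15000 J, ΔU = 4180 J.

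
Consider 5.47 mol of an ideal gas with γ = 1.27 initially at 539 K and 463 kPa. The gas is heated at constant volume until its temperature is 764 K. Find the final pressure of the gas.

V₁ = nRT₁/P₁ = 5.47×8.314×539/463 = 52.9 L.
Isochoric: V stays 52.9 L; P/T = const ⇒ T₂ = 764 K, P₂ = 656 kPa.

656 kPa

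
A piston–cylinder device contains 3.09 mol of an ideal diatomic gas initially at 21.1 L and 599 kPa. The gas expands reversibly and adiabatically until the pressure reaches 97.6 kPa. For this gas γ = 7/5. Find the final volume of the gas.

T₁ = P₁V₁/(nR) = 599×21.1/(3.09×8.314) = 492 K.
Adiabatic: T₂/T₁ = (P₂/P₁)^((γ−1)/γ) ⇒ T₂ = 492×(0.163)^0.286 = 293 K; V₂ = 77.1 L.

77.1 L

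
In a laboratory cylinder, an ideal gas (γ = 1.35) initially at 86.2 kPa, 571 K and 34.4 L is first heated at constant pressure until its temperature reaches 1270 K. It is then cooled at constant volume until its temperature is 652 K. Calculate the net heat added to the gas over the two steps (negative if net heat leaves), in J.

4830 J

n = P₁V₁/(RT₁) = 86.2×34.4/(8.314×571) = 0.625 mol.
Step 1 — Isobaric: P stays 86.2 kPa; V/T = const ⇒ T₂ = 1270 K, V₂ = 76.5 L.
W = PΔV = 86.2×(76.5−34.4) kPa·L = 3630 J.
ΔU = nCvΔT = 0.625×23.8×(1270−571) = 10400 J.
Q = ΔU + W = nCpΔT = 14000 J.
State after step 1: P = 86.2 kPa, V = 76.5 L, T = 1270 K.
Step 2 — Isochoric: V stays 76.5 L; P/T = const ⇒ T₂ = 652 K, P₂ = 44.3 kPa.
W = 0 (no volume change).
ΔU = nCvΔT = 0.625×23.8×(652−1270) = -9170 J.
Q = ΔU = -9170 J.
Net over both steps: W = 3630 J, Q = 4830 J, ΔU = 1200 J.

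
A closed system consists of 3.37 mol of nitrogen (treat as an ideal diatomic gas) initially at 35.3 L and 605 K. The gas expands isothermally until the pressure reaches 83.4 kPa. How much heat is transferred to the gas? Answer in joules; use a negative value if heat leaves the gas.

P₁ = nRT₁/V₁ = 3.37×8.314×605/35.3 = 480 kPa.
Isothermal: T stays 605 K; PV = const ⇒ V₂ = 203 L, P₂ = 83.4 kPa.
ΔU = 0 (ideal gas, T constant).
W = nRT ln(V₂/V₁) = 3.37×8.314×605×ln(5.76) = 29700 J.
Q = ΔU + W = 29700 J.

29700 J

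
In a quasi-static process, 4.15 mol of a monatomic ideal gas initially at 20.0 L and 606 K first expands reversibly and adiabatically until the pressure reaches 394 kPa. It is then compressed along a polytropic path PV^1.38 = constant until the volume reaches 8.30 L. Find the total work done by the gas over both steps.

P₁ = nRT₁/V₁ = 4.15×8.314×606/20.0 = 1050 kPa.
Step 1 — Adiabatic: T₂/T₁ = (P₂/P₁)^((γ−1)/γ) ⇒ T₂ = 606×(0.377)^0.400 = 410 K; V₂ = 35.9 L.
ΔU = nCvΔT = 4.15×12.5×(410−606) = -10100 J.
Q = 0 for an adiabatic process, so W = −ΔU = 10100 J.
State after step 1: P = 394 kPa, V = 35.9 L, T = 410 K.
Step 2 — Polytropic n=1.38: T₂ = T₁(V₁/V₂)^(n−1) = 410×(4.33)^0.38 = 716 K; P₂ = P₁(V₁/V₂)^n = 2980 kPa.
W = (P₁V₁−P₂V₂)/(n−1) = (394×35.9−2980×8.30)/0.38 = -27700 J.
ΔU = nCvΔT = 4.15×12.5×(716−410) = 15800 J.
Q = ΔU + W = -11900 J.
Net over both steps: W = -17600 J, Q = -11900 J, ΔU = 5680 J.

-17600 J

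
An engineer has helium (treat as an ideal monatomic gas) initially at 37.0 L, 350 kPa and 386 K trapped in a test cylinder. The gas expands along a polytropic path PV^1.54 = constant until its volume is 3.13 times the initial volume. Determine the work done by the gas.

11000 J

n = P₁V₁/(RT₁) = 350×37.0/(8.314×386) = 4.04 mol.
Polytropic n=1.54: T₂ = T₁(V₁/V₂)^(n−1) = 386×(0.319)^0.54 = 208 K; P₂ = P₁(V₁/V₂)^n = 60.4 kPa.
W = (P₁V₁−P₂V₂)/(n−1) = (350×37.0−60.4×116)/0.54 = 11000 J.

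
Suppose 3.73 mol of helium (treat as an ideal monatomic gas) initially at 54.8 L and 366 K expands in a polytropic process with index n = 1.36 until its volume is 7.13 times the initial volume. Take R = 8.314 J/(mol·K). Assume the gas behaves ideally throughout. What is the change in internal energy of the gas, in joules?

P₁ = nRT₁/V₁ = 3.73×8.314×366/54.8 = 207 kPa.
Polytropic n=1.36: T₂ = T₁(V₁/V₂)^(n−1) = 366×(0.140)^0.36 = 180 K; P₂ = P₁(V₁/V₂)^n = 14.3 kPa.
For an ideal gas ΔU = nCvΔT with Cv = (3/2)R = 12.5 J/(mol·K).
ΔU = 3.73×12.5×(180−366) = -8630 J.

-8630 J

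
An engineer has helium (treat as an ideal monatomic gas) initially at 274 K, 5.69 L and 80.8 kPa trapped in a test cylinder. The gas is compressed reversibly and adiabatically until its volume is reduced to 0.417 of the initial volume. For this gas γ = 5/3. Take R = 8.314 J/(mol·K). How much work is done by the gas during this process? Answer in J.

-546 J

n = P₁V₁/(RT₁) = 80.8×5.69/(8.314×274) = 0.202 mol.
Adiabatic: TV^(γ−1) = const ⇒ T₂ = 274×(2.40)^0.667 = 491 K; PV^γ = const ⇒ P₂ = 347 kPa.
ΔU = nCvΔT = 0.202×12.5×(491−274) = 546 J.
Q = 0 for an adiabatic process, so W = −ΔU = -546 J.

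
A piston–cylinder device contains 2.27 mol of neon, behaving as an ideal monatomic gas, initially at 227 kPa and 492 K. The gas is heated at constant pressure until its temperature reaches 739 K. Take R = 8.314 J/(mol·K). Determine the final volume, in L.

V₁ = nRT₁/P₁ = 2.27×8.314×492/227 = 40.9 L.
Isobaric: P stays 227 kPa; V/T = const ⇒ T₂ = 739 K, V₂ = 61.4 L.

61.4 L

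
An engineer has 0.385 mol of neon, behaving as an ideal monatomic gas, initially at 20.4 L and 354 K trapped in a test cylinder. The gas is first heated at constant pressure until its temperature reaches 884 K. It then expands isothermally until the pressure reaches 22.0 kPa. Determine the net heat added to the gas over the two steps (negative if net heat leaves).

P₁ = nRT₁/V₁ = 0.385×8.314×354/20.4 = 55.5 kPa.
Step 1 — Isobaric: P stays 55.5 kPa; V/T = const ⇒ T₂ = 884 K, V₂ = 50.9 L.
W = PΔV = 55.5×(50.9−20.4) kPa·L = 1700 J.
ΔU = nCvΔT = 0.385×12.5×(884−354) = 2540 J.
Q = ΔU + W = nCpΔT = 4240 J.
State after step 1: P = 55.5 kPa, V = 50.9 L, T = 884 K.
Step 2 — Isothermal: T stays 884 K; PV = const ⇒ V₂ = 129 L, P₂ = 22.0 kPa.
ΔU = 0 (ideal gas, T constant).
W = nRT ln(V₂/V₁) = 0.385×8.314×884×ln(2.52) = 2620 J.
Q = ΔU + W = 2620 J.
Net over both steps: W = 4320 J, Q = 6860 J, ΔU = 2540 J.

6860 J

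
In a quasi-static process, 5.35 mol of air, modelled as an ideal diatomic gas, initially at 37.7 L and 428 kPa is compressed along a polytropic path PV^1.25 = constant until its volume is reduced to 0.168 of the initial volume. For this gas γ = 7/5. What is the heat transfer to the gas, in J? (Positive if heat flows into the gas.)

T₁ = P₁V₁/(nR) = 428×37.7/(5.35×8.314) = 363 K.
Polytropic n=1.25: T₂ = T₁(V₁/V₂)^(n−1) = 363×(5.95)^0.25 = 567 K; P₂ = P₁(V₁/V₂)^n = 3980 kPa.
W = (P₁V₁−P₂V₂)/(n−1) = (428×37.7−3980×6.33)/0.25 = -36300 J.
ΔU = nCvΔT = 5.35×20.8×(567−363) = 22700 J.
Q = ΔU + W = -13600 J.

-13600 J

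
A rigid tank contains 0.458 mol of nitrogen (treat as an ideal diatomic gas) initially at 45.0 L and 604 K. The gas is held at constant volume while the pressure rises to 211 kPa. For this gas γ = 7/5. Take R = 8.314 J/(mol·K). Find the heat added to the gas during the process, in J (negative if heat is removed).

18000 J

P₁ = nRT₁/V₁ = 0.458×8.314×604/45.0 = 51.1 kPa.
Isochoric: V stays 45.0 L; P/T = const ⇒ T₂ = 2490 K, P₂ = 211 kPa.
W = 0 (no volume change).
ΔU = nCvΔT = 0.458×20.8×(2490−604) = 18000 J.
Q = ΔU = 18000 J.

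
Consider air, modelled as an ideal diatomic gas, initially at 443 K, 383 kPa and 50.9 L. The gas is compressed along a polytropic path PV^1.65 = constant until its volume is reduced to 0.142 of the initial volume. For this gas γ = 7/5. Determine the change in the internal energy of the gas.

n = P₁V₁/(RT₁) = 383×50.9/(8.314×443) = 5.29 mol.
Polytropic n=1.65: T₂ = T₁(V₁/V₂)^(n−1) = 443×(7.04)^0.65 = 1580 K; P₂ = P₁(V₁/V₂)^n = 9590 kPa.
For an ideal gas ΔU = nCvΔT with Cv = (5/2)R = 20.8 J/(mol·K).
ΔU = 5.29×20.8×(1580−443) = 125000 J.

125000 J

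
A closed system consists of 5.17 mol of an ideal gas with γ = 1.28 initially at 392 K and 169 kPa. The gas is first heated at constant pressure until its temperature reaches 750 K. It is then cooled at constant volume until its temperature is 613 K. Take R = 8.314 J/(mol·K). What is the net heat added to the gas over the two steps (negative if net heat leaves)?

49300 J

V₁ = nRT₁/P₁ = 5.17×8.314×392/169 = 99.7 L.
Step 1 — Isobaric: P stays 169 kPa; V/T = const ⇒ T₂ = 750 K, V₂ = 191 L.
W = PΔV = 169×(191−99.7) kPa·L = 15400 J.
ΔU = nCvΔT = 5.17×29.7×(750−392) = 55000 J.
Q = ΔU + W = nCpΔT = 70300 J.
State after step 1: P = 169 kPa, V = 191 L, T = 750 K.
Step 2 — Isochoric: V stays 191 L; P/T = const ⇒ T₂ = 613 K, P₂ = 138 kPa.
W = 0 (no volume change).
ΔU = nCvΔT = 5.17×29.7×(613−750) = -21000 J.
Q = ΔU = -21000 J.
Net over both steps: W = 15400 J, Q = 49300 J, ΔU = 33900 J.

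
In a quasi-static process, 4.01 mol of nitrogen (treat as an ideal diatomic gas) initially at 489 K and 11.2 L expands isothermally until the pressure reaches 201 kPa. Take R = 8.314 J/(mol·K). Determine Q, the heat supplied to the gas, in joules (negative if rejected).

P₁ = nRT₁/V₁ = 4.01×8.314×489/11.2 = 1460 kPa.
Isothermal: T stays 489 K; PV = const ⇒ V₂ = 81.1 L, P₂ = 201 kPa.
ΔU = 0 (ideal gas, T constant).
W = nRT ln(V₂/V₁) = 4.01×8.314×489×ln(7.24) = 32300 J.
Q = ΔU + W = 32300 J.

32300 J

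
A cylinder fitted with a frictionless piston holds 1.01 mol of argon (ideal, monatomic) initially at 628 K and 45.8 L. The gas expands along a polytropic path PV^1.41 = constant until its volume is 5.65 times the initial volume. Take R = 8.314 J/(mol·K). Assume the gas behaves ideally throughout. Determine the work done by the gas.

6540 J

P₁ = nRT₁/V₁ = 1.01×8.314×628/45.8 = 115 kPa.
Polytropic n=1.41: T₂ = T₁(V₁/V₂)^(n−1) = 628×(0.177)^0.41 = 309 K; P₂ = P₁(V₁/V₂)^n = 10.0 kPa.
W = (P₁V₁−P₂V₂)/(n−1) = (115×45.8−10.0×259)/0.41 = 6540 J.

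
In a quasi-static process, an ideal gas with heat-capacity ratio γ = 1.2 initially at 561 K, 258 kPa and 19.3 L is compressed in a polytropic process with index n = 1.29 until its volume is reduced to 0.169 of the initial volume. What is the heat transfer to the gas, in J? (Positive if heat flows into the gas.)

5210 J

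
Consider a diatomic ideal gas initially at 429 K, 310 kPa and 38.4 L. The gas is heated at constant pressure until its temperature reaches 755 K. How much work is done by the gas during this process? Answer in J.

9050 J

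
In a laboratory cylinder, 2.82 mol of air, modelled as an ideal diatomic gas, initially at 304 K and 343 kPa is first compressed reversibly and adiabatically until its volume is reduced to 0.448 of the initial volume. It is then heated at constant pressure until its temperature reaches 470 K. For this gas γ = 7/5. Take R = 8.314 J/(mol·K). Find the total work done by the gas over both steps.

V₁ = nRT₁/P₁ = 2.82×8.314×304/343 = 20.8 L.
Step 1 — Adiabatic: TV^(γ−1) = const ⇒ T₂ = 304×(2.23)^0.400 = 419 K; PV^γ = const ⇒ P₂ = 1060 kPa.
ΔU = nCvΔT = 2.82×20.8×(419−304) = 6750 J.
Q = 0 for an adiabatic process, so W = −ΔU = -6750 J.
State after step 1: P = 1060 kPa, V = 9.31 L, T = 419 K.
Step 2 — Isobaric: P stays 1060 kPa; V/T = const ⇒ T₂ = 470 K, V₂ = 10.4 L.
W = PΔV = 1060×(10.4−9.31) kPa·L = 1190 J.
ΔU = nCvΔT = 2.82×20.8×(470−419) = 2980 J.
Q = ΔU + W = nCpΔT = 4170 J.
Net over both steps: W = -5560 J, Q = 4170 J, ΔU = 9730 J.

-5560 J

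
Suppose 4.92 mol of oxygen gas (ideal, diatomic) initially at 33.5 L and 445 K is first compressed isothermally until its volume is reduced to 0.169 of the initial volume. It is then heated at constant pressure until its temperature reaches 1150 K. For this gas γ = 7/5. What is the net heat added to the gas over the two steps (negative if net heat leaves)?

68600 J

P₁ = nRT₁/V₁ = 4.92×8.314×445/33.5 = 543 kPa.
Step 1 — Isothermal: T stays 445 K; PV = const ⇒ V₂ = 5.66 L, P₂ = 3220 kPa.
ΔU = 0 (ideal gas, T constant).
W = nRT ln(V₂/V₁) = 4.92×8.314×445×ln(0.169) = -32400 J.
Q = ΔU + W = -32400 J.
State after step 1: P = 3220 kPa, V = 5.66 L, T = 445 K.
Step 2 — Isobaric: P stays 3220 kPa; V/T = const ⇒ T₂ = 1150 K, V₂ = 14.6 L.
W = PΔV = 3220×(14.6−5.66) kPa·L = 28800 J.
ΔU = nCvΔT = 4.92×20.8×(1150−445) = 72100 J.
Q = ΔU + W = nCpΔT = 101000 J.
Net over both steps: W = -3520 J, Q = 68600 J, ΔU = 72100 J.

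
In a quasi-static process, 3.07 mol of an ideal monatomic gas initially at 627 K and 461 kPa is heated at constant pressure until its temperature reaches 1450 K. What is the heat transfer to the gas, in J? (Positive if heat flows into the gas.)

52500 J

V₁ = nRT₁/P₁ = 3.07×8.314×627/461 = 34.7 L.
Isobaric: P stays 461 kPa; V/T = const ⇒ T₂ = 1450 K, V₂ = 80.3 L.
W = PΔV = 461×(80.3−34.7) kPa·L = 21000 J.
ΔU = nCvΔT = 3.07×12.5×(1450−627) = 31500 J.
Q = ΔU + W = nCpΔT = 52500 J.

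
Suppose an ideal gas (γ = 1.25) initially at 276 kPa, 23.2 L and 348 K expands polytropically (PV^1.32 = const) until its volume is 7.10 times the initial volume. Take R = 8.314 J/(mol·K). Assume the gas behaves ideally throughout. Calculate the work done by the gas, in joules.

n = P₁V₁/(RT₁) = 276×23.2/(8.314×348) = 2.21 mol.
Polytropic n=1.32: T₂ = T₁(V₁/V₂)^(n−1) = 348×(0.141)^0.32 = 186 K; P₂ = P₁(V₁/V₂)^n = 20.8 kPa.
W = (P₁V₁−P₂V₂)/(n−1) = (276×23.2−20.8×165)/0.32 = 9320 J.

9320 J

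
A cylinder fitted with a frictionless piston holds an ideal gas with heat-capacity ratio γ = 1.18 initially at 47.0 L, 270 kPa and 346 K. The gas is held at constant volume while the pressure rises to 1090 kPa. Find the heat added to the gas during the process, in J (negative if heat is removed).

214000 J

n = P₁V₁/(RT₁) = 270×47.0/(8.314×346) = 4.41 mol.
Isochoric: V stays 47.0 L; P/T = const ⇒ T₂ = 1400 K, P₂ = 1090 kPa.
W = 0 (no volume change).
ΔU = nCvΔT = 4.41×46.2×(1400−346) = 214000 J.
Q = ΔU = 214000 J.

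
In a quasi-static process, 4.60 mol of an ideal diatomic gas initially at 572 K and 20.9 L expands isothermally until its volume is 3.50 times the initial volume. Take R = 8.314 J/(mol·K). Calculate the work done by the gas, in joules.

P₁ = nRT₁/V₁ = 4.60×8.314×572/20.9 = 1050 kPa.
Isothermal: T stays 572 K; PV = const ⇒ V₂ = 73.1 L, P₂ = 299 kPa.
W = nRT ln(V₂/V₁) = 4.60×8.314×572×ln(3.50) = 27400 J.

27400 J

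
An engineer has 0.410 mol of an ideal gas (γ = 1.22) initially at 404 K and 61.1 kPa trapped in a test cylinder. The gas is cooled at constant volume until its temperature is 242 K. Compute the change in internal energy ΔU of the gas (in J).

V₁ = nRT₁/P₁ = 0.410×8.314×404/61.1 = 22.5 L.
Isochoric: V stays 22.5 L; P/T = const ⇒ T₂ = 242 K, P₂ = 36.6 kPa.
For an ideal gas ΔU = nCvΔT with Cv = R/(γ−1) = 37.8 J/(mol·K).
ΔU = 0.410×37.8×(242−404) = -2510 J.

-2510 J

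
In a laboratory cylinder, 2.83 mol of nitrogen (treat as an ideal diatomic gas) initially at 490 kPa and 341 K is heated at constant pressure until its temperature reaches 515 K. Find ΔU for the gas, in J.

V₁ = nRT₁/P₁ = 2.83×8.314×341/490 = 16.4 L.
Isobaric: P stays 490 kPa; V/T = const ⇒ T₂ = 515 K, V₂ = 24.7 L.
For an ideal gas ΔU = nCvΔT with Cv = (5/2)R = 20.8 J/(mol·K).
ΔU = 2.83×20.8×(515−341) = 10200 J.

10200 J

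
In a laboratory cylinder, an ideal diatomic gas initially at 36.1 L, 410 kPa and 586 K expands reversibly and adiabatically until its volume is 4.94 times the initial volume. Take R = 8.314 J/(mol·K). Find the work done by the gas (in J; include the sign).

17500 J

n = P₁V₁/(RT₁) = 410×36.1/(8.314×586) = 3.04 mol.
Adiabatic: TV^(γ−1) = const ⇒ T₂ = 586×(0.202)^0.400 = 309 K; PV^γ = const ⇒ P₂ = 43.8 kPa.
ΔU = nCvΔT = 3.04×20.8×(309−586) = -17500 J.
Q = 0 for an adiabatic process, so W = −ΔU = 17500 J.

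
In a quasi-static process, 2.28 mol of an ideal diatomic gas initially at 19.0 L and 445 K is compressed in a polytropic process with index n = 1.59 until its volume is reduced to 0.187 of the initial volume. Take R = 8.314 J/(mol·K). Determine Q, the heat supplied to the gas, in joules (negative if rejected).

11500 J

P₁ = nRT₁/V₁ = 2.28×8.314×445/19.0 = 444 kPa.
Polytropic n=1.59: T₂ = T₁(V₁/V₂)^(n−1) = 445×(5.35)^0.59 = 1200 K; P₂ = P₁(V₁/V₂)^n = 6380 kPa.
W = (P₁V₁−P₂V₂)/(n−1) = (444×19.0−6380×3.55)/0.59 = -24200 J.
ΔU = nCvΔT = 2.28×20.8×(1200−445) = 35600 J.
Q = ΔU + W = 11500 J.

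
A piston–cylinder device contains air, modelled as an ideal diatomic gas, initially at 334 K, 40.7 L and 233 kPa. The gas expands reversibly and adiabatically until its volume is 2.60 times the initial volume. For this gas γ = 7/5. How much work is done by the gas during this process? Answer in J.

7530 J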